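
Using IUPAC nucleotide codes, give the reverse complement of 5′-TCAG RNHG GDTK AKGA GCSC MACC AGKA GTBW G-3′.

5′-CWVACTMCTGGTKGSGCTCMTMAHCCDNYCTGA-3′

Standard pairs A↔T, G↔C; ambiguity codes pair R↔Y, M↔K, W↔W, S↔S, B↔V, D↔H, N↔N. Complement (AGTCYNDCCHAMTMCTCGSGKTGGTCMTCAVWC), then reverse for 5'→3'.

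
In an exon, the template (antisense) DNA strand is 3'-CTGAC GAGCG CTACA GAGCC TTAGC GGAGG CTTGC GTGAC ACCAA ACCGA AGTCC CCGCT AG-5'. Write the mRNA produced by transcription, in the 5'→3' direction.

Reading the template 3'→5' as shown, RNA polymerase pairs each base (A→U, T→A, G↔C) to build mRNA 5'→3' directly.

5'-GACUGCUCGCGAUGUCUCGGAAUCGCCUCCGAACGCACUGUGGUUUGGCUUCAGGGGCGAUC-3'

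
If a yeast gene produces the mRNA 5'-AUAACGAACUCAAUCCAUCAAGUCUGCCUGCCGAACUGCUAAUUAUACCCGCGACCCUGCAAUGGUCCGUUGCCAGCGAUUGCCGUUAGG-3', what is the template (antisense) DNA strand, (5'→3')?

5'-CCTAACGGCAATCGCTGGCAACGGACCATTGCAGGGTCGCGGGTATAATTAGCAGTTCGGCAGGCAGACTTGATGGATTGAGTTCGTTAT-3'

Replace U with T to get the coding DNA strand: ATAACGAACTCAATCCATCAAGTCTGCCTGCCGAACTGCTAATTATACCCGCGACCCTGCAATGGTCCGTTGCCAGCGATTGCCGTTAGG. The template strand is its reverse complement (complement TATTGCTTGAGTTAGGTAGTTCAGACGGACGGCTTGACGATTAATATGGGCGCTGGGACGTTACCAGGCAACGGTCGCTAACGGCAATCC, then reverse).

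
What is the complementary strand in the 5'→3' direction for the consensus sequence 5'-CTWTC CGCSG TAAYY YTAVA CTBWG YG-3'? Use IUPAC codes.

5'-CRCWVAGTBTARRRTTACSGCGGAWAG-3'

Standard pairs A↔T, G↔C; ambiguity codes pair Y↔R, W↔W, S↔S, B↔V. Complement (GAWAGGCGSCATTRRRATBTGAVWCRC), then reverse for 5'→3'.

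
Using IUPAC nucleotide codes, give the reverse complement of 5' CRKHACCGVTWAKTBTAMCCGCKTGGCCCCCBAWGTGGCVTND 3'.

Standard pairs A↔T, G↔C; ambiguity codes pair R↔Y, M↔K, W↔W, B↔V, D↔H, N↔N. Complement (GYMDTGGCBAWTMAVATKGGCGMACCGGGGGVTWCACCGBANH), then reverse for 5'→3'.

5′-HNABGCCACWTVGGGGGCCAMGCGGKTAVAMTWABCGGTDMYG-3′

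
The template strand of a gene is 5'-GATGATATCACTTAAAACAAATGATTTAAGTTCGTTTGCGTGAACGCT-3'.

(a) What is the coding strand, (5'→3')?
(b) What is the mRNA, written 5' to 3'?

(a) The coding strand is the reverse complement of the template: complement CTACTATAGTGAATTTTGTTTACTAAATTCAAGCAAACGCACTTGCGA, then reverse.
(b) mRNA has the coding-strand sequence with T→U.

(a) 5'-AGCGTTCACGCAAACGAACTTAAATCATTTGTTTTAAGTGATATCATC-3'
(b) 5'-AGCGUUCACGCAAACGAACUUAAAUCAUUUGUUUUAAGUGAUAUCAUC-3'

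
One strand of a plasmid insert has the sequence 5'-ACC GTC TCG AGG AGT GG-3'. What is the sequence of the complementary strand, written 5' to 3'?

5'-CCACTCCTCGAGACGGT-3'

The complement of ACCGTCTCGAGGAGTGG is TGGCAGAGCTCCTCACC (A↔T, G↔C). DNA strands are antiparallel, so the complementary strand runs 3'→5'; reversing gives the 5'→3' form.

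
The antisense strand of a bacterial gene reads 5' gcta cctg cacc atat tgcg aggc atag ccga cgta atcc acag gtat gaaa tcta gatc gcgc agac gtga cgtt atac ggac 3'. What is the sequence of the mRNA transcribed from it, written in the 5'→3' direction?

5'-GUCCGUAUAACGUCACGUCUGCGCGAUCUAGAUUUCAUACCUGUGGAUUACGUCGGCUAUGCCUCGCAAUAUGGUGCAGGUAGC-3'

RNA polymerase reads the template 3'→5' and synthesizes mRNA 5'→3' by base-pairing (A→U, T→A, G↔C). The complement of the template is CGATGGACGTGGTATAACGCTCCGTATCGGCTGCATTAGGTGTCCATACTTTAGATCTAGCGCGTCTGCACTGCAATATGCCTG; antiparallel, so 5'→3' the coding strand is GTCCGTATAACGTCACGTCTGCGCGATCTAGATTTCATACCTGTGGATTACGTCGGCTATGCCTCGCAATATGGTGCAGGTAGC. Replace T with U for the mRNA.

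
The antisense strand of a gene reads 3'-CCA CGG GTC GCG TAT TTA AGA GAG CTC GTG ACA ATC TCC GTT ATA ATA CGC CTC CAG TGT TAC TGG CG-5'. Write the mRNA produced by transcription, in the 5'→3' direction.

5'-GGUGCCCAGCGCAUAAAUUCUCUCGAGCACUGUUAGAGGCAAUAUUAUGCGGAGGUCACAAUGACCGC-3'

Reading the template 3'→5' as shown, RNA polymerase pairs each base (A→U, T→A, G↔C) to build mRNA 5'→3' directly.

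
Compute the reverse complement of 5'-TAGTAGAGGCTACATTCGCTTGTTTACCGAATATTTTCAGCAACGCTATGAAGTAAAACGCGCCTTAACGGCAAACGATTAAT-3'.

5'-ATTAATCGTTTGCCGTTAAGGCGCGTTTTACTTCATAGCGTTGCTGAAAATATTCGGTAAACAAGCGAATGTAGCCTCTACTA-3'

Complement each base (A↔T, G↔C): ATCATCTCCGATGTAAGCGAACAAATGGCTTATAAAAGTCGTTGCGATACTTCATTTTGCGCGGAATTGCCGTTTGCTAATTA. Then reverse.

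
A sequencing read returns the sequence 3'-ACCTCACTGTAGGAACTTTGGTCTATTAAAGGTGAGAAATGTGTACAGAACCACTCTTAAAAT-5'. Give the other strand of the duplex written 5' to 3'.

5'-TGGAGTGACATCCTTGAAACCAGATAATTTCCACTCTTTACACATGTCTTGGTGAGAATTTTA-3'

The strand is given 3'→5', so its complement runs 5'→3' in the same left-to-right order: pair each base A↔T, G↔C.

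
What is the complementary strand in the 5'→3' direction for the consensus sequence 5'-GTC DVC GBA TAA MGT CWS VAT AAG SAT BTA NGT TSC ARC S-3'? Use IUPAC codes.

5'-SGYTGSAACNTAVATSCTTATBSWGACKTTATVCGBHGAC-3'

Standard pairs A↔T, G↔C; ambiguity codes pair R↔Y, M↔K, W↔W, S↔S, B↔V, D↔H, N↔N. Complement (CAGHBGCVTATTKCAGWSBTATTCSTAVATNCAASGTYGS), then reverse for 5'→3'.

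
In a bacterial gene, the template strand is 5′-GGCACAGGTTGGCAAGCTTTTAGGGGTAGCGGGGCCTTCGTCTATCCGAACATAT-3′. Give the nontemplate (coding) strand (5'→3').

5'-ATATGTTCGGATAGACGAAGGCCCCGCTACCCCTAAAAGCTTGCCAACCTGTGCC-3'

The coding strand is complementary and antiparallel to the template: take the complement (A↔T, G↔C) and reverse.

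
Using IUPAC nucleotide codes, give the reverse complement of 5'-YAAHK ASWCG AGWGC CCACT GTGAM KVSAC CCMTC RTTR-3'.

5'-YAAYGAKGGGTSBMKTCACAGTGGGCWCTCGWSTMDTTR-3'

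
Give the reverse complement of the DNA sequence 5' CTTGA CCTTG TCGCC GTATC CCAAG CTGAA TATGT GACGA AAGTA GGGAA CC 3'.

Reading the sequence 3'→5' and pairing each base (A↔T, G↔C) gives the reverse complement directly.

5'-GGTTCCCTACTTTCGTCACATATTCAGCTTGGGATACGGCGACAAGGTCAAG-3'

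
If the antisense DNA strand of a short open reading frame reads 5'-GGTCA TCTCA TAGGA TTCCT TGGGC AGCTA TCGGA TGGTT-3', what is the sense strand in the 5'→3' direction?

The coding strand is complementary and antiparallel to the template: take the complement (A↔T, G↔C) and reverse.

5'-AACCATCCGATAGCTGCCCAAGGAATCCTATGAGATGACC-3'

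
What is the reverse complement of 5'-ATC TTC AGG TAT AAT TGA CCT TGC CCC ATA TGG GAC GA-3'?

Reading the sequence 3'→5' and pairing each base (A↔T, G↔C) gives the reverse complement directly.

5'-TCGTCCCATATGGGGCAAGGTCAATTATACCTGAAGAT-3'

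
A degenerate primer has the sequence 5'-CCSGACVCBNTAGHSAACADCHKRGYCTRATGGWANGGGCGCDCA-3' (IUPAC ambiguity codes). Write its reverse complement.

5'-TGHGCGCCCNTWCCATYAGRCYMDGHTGTTSDCTANVGBGTCSGG-3'

Standard pairs A↔T, G↔C; ambiguity codes pair R↔Y, K↔M, W↔W, S↔S, B↔V, D↔H, N↔N. Complement (GGSCTGBGVNATCDSTTGTHGDMYCRGAYTACCWTNCCCGCGHGT), then reverse for 5'→3'.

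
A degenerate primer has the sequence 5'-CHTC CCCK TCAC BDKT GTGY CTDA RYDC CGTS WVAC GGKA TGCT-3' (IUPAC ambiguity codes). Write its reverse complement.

5'-AGCATMCCGTBWSACGGHRYTHAGRCACAMHVGTGAMGGGGADG-3'

Standard pairs A↔T, G↔C; ambiguity codes pair R↔Y, K↔M, W↔W, S↔S, B↔V, D↔H. Complement (GDAGGGGMAGTGVHMACACRGAHTYRHGGCASWBTGCCMTACGA), then reverse for 5'→3'.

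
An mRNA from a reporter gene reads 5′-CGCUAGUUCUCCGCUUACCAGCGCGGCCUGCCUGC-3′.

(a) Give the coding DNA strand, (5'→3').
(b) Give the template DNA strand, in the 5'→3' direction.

(a) 5'-CGCTAGTTCTCCGCTTACCAGCGCGGCCTGCCTGC-3'
(b) 5'-GCAGGCAGGCCGCGCTGGTAAGCGGAGAACTAGCG-3'

(a) The coding strand matches the mRNA with U→T.
(b) The template strand is the reverse complement of the coding strand.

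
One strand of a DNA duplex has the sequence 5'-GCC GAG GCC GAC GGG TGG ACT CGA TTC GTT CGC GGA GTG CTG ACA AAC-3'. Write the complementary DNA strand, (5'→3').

The complement of GCCGAGGCCGACGGGTGGACTCGATTCGTTCGCGGAGTGCTGACAAAC is CGGCTCCGGCTGCCCACCTGAGCTAAGCAAGCGCCTCACGACTGTTTG (A↔T, G↔C). DNA strands are antiparallel, so the complementary strand runs 3'→5'; reversing gives the 5'→3' form.

5'-GTTTGTCAGCACTCCGCGAACGAATCGAGTCCACCCGTCGGCCTCGGC-3'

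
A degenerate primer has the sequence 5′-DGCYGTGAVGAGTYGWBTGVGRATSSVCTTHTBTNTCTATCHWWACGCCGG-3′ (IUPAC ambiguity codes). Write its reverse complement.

Standard pairs A↔T, G↔C; ambiguity codes pair R↔Y, W↔W, S↔S, B↔V, D↔H, N↔N. Complement (HCGRCACTBCTCARCWVACBCYTASSBGAADAVANAGATAGDWWTGCGGCC), then reverse for 5'→3'.

5'-CCGGCGTWWDGATAGANAVADAAGBSSATYCBCAVWCRACTCBTCACRGCH-3'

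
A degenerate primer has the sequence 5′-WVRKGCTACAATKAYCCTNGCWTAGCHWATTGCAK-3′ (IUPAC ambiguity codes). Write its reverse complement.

Standard pairs A↔T, G↔C; ambiguity codes pair R↔Y, K↔M, W↔W, H↔D, V↔B, N↔N. Complement (WBYMCGATGTTAMTRGGANCGWATCGDWTAACGTM), then reverse for 5'→3'.

5′-MTGCAATWDGCTAWGCNAGGRTMATTGTAGCMYBW-3′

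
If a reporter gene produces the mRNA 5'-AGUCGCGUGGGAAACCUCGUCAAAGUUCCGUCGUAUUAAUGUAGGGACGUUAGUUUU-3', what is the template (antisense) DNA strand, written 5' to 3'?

Replace U with T to get the coding DNA strand: AGTCGCGTGGGAAACCTCGTCAAAGTTCCGTCGTATTAATGTAGGGACGTTAGTTTT. The template strand is its reverse complement (complement TCAGCGCACCCTTTGGAGCAGTTTCAAGGCAGCATAATTACATCCCTGCAATCAAAA, then reverse).

5'-AAAACTAACGTCCCTACATTAATACGACGGAACTTTGACGAGGTTTCCCACGCGACT-3'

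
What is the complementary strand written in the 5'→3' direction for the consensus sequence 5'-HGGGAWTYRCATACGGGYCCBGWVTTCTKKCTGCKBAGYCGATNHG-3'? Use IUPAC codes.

Standard pairs A↔T, G↔C; ambiguity codes pair R↔Y, K↔M, W↔W, B↔V, H↔D, N↔N. Complement (DCCCTWARYGTATGCCCRGGVCWBAAGAMMGACGMVTCRGCTANDC), then reverse for 5'→3'.

5'-CDNATCGRCTVMGCAGMMAGAABWCVGGRCCCGTATGYRAWTCCCD-3'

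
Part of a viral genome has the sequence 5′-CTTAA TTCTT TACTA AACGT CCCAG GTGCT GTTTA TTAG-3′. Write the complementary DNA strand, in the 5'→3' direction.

The complement of CTTAATTCTTTACTAAACGTCCCAGGTGCTGTTTATTAG is GAATTAAGAAATGATTTGCAGGGTCCACGACAAATAATC (A↔T, G↔C). DNA strands are antiparallel, so the complementary strand runs 3'→5'; reversing gives the 5'→3' form.

5'-CTAATAAACAGCACCTGGGACGTTTAGTAAAGAATTAAG-3'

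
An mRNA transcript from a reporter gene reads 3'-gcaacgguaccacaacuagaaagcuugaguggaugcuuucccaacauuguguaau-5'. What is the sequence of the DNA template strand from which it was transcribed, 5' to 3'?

Written 5'→3' the mRNA is UAAUGUGUUACAACCCUUUCGUAGGUGAGUUCGAAAGAUCAACACCAUGGCAACG, so the coding DNA strand is TAATGTGTTACAACCCTTTCGTAGGTGAGTTCGAAAGATCAACACCATGGCAACG. The template is its reverse complement.

5'-CGTTGCCATGGTGTTGATCTTTCGAACTCACCTACGAAAGGGTTGTAACACATTA-3'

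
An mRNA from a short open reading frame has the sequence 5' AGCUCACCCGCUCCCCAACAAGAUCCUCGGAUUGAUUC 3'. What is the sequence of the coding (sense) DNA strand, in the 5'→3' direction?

The coding DNA strand has the same 5'→3' sequence as the mRNA with U replaced by T.

5'-AGCTCACCCGCTCCCCAACAAGATCCTCGGATTGATTC-3'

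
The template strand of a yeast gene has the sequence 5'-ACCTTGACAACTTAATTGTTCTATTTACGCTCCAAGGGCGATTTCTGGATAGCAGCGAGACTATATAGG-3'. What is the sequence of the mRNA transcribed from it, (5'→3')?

RNA polymerase reads the template 3'→5' and synthesizes mRNA 5'→3' by base-pairing (A→U, T→A, G↔C). The complement of the template is TGGAACTGTTGAATTAACAAGATAAATGCGAGGTTCCCGCTAAAGACCTATCGTCGCTCTGATATATCC; antiparallel, so 5'→3' the coding strand is CCTATATAGTCTCGCTGCTATCCAGAAATCGCCCTTGGAGCGTAAATAGAACAATTAAGTTGTCAAGGT. Replace T with U for the mRNA.

5'-CCUAUAUAGUCUCGCUGCUAUCCAGAAAUCGCCCUUGGAGCGUAAAUAGAACAAUUAAGUUGUCAAGGU-3'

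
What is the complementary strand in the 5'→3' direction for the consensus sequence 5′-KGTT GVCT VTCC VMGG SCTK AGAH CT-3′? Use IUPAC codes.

Standard pairs A↔T, G↔C; ambiguity codes pair M↔K, S↔S, H↔D, V↔B. Complement (MCAACBGABAGGBKCCSGAMTCTDGA), then reverse for 5'→3'.

5'-AGDTCTMAGSCCKBGGABAGBCAACM-3'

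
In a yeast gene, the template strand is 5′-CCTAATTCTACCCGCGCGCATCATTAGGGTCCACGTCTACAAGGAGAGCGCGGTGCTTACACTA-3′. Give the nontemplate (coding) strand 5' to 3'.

The coding strand is complementary and antiparallel to the template: take the complement (A↔T, G↔C) and reverse.

5'-TAGTGTAAGCACCGCGCTCTCCTTGTAGACGTGGACCCTAATGATGCGCGCGGGTAGAATTAGG-3'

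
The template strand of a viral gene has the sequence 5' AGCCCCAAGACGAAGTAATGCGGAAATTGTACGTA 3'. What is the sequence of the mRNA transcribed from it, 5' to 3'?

RNA polymerase reads the template 3'→5' and synthesizes mRNA 5'→3' by base-pairing (A→U, T→A, G↔C). The complement of the template is TCGGGGTTCTGCTTCATTACGCCTTTAACATGCAT; antiparallel, so 5'→3' the coding strand is TACGTACAATTTCCGCATTACTTCGTCTTGGGGCT. Replace T with U for the mRNA.

5'-UACGUACAAUUUCCGCAUUACUUCGUCUUGGGGCU-3'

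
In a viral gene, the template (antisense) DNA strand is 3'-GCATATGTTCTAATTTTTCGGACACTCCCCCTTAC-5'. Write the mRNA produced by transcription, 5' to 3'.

Reading the template 3'→5' as shown, RNA polymerase pairs each base (A→U, T→A, G↔C) to build mRNA 5'→3' directly.

5′-CGUAUACAAGAUUAAAAAGCCUGUGAGGGGGAAUG-3′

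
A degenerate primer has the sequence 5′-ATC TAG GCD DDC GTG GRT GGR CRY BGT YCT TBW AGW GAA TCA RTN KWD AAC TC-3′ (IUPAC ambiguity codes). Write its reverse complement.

Standard pairs A↔T, G↔C; ambiguity codes pair R↔Y, K↔M, W↔W, B↔V, D↔H, N↔N. Complement (TAGATCCGHHHGCACCYACCYGYRVCARGAAVWTCWCTTAGTYANMWHTTGAG), then reverse for 5'→3'.

5'-GAGTTHWMNAYTGATTCWCTWVAAGRACVRYGYCCAYCCACGHHHGCCTAGAT-3'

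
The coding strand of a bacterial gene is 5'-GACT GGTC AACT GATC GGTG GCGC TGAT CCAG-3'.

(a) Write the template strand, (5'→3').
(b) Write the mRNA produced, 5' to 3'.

(a) The template strand is the reverse complement of the coding strand: complement CTGACCAGTTGACTAGCCACCGCGACTAGGTC, then reverse.
(b) mRNA matches the coding strand with T→U.

(a) 5′-CTGGATCAGCGCCACCGATCAGTTGACCAGTC-3′
(b) 5'-GACUGGUCAACUGAUCGGUGGCGCUGAUCCAG-3'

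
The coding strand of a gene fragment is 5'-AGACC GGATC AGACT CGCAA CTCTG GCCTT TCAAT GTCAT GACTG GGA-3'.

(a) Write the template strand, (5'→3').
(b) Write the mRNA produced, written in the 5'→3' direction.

(a) 5'-TCCCAGTCATGACATTGAAAGGCCAGAGTTGCGAGTCTGATCCGGTCT-3'
(b) 5'-AGACCGGAUCAGACUCGCAACUCUGGCCUUUCAAUGUCAUGACUGGGA-3'

(a) The template strand is the reverse complement of the coding strand: complement TCTGGCCTAGTCTGAGCGTTGAGACCGGAAAGTTACAGTACTGACCCT, then reverse.
(b) mRNA matches the coding strand with T→U.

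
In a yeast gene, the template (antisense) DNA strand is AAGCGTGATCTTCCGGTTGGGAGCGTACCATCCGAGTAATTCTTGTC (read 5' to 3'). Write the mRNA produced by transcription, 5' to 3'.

The mRNA has the sequence of the coding strand (reverse complement of the template) with T→U. Reverse complement of AAGCGTGATCTTCCGGTTGGGAGCGTACCATCCGAGTAATTCTTGTC is GACAAGAATTACTCGGATGGTACGCTCCCAACCGGAAGATCACGCTT; then T→U.

5'-GACAAGAAUUACUCGGAUGGUACGCUCCCAACCGGAAGAUCACGCUU-3'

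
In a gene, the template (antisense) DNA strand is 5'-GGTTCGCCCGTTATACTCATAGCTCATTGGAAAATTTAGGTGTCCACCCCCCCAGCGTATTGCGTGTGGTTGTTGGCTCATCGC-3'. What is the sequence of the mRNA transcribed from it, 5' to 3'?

5′-GCGAUGAGCCAACAACCACACGCAAUACGCUGGGGGGGUGGACACCUAAAUUUUCCAAUGAGCUAUGAGUAUAACGGGCGAACC-3′

RNA polymerase reads the template 3'→5' and synthesizes mRNA 5'→3' by base-pairing (A→U, T→A, G↔C). The complement of the template is CCAAGCGGGCAATATGAGTATCGAGTAACCTTTTAAATCCACAGGTGGGGGGGTCGCATAACGCACACCAACAACCGAGTAGCG; antiparallel, so 5'→3' the coding strand is GCGATGAGCCAACAACCACACGCAATACGCTGGGGGGGTGGACACCTAAATTTTCCAATGAGCTATGAGTATAACGGGCGAACC. Replace T with U for the mRNA.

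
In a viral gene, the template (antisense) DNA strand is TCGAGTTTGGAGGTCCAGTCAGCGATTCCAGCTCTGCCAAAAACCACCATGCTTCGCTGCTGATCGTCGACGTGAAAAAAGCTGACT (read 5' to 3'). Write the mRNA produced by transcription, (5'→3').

5'-AGUCAGCUUUUUUCACGUCGACGAUCAGCAGCGAAGCAUGGUGGUUUUUGGCAGAGCUGGAAUCGCUGACUGGACCUCCAAACUCGA-3'

The mRNA has the sequence of the coding strand (reverse complement of the template) with T→U. Reverse complement of TCGAGTTTGGAGGTCCAGTCAGCGATTCCAGCTCTGCCAAAAACCACCATGCTTCGCTGCTGATCGTCGACGTGAAAAAAGCTGACT is AGTCAGCTTTTTTCACGTCGACGATCAGCAGCGAAGCATGGTGGTTTTTGGCAGAGCTGGAATCGCTGACTGGACCTCCAAACTCGA; then T→U.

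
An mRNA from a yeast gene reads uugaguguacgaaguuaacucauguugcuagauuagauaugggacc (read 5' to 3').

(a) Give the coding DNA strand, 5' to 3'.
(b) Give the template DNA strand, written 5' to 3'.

(a) 5'-TTGAGTGTACGAAGTTAACTCATGTTGCTAGATTAGATATGGGACC-3'
(b) 5'-GGTCCCATATCTAATCTAGCAACATGAGTTAACTTCGTACACTCAA-3'

(a) The coding strand matches the mRNA with U→T.
(b) The template strand is the reverse complement of the coding strand.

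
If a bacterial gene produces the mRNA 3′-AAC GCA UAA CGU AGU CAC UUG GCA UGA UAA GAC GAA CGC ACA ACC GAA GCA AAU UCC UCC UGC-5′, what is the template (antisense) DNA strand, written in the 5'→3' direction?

Written 5'→3' the mRNA is CGUCCUCCUUAAACGAAGCCAACACGCAAGCAGAAUAGUACGGUUCACUGAUGCAAUACGCAA, so the coding DNA strand is CGTCCTCCTTAAACGAAGCCAACACGCAAGCAGAATAGTACGGTTCACTGATGCAATACGCAA. The template is its reverse complement.

5'-TTGCGTATTGCATCAGTGAACCGTACTATTCTGCTTGCGTGTTGGCTTCGTTTAAGGAGGACG-3'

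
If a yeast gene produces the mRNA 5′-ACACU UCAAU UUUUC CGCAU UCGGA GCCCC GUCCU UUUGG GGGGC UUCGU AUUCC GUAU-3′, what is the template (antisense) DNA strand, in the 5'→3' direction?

Replace U with T to get the coding DNA strand: ACACTTCAATTTTTCCGCATTCGGAGCCCCGTCCTTTTGGGGGGCTTCGTATTCCGTAT. The template strand is its reverse complement (complement TGTGAAGTTAAAAAGGCGTAAGCCTCGGGGCAGGAAAACCCCCCGAAGCATAAGGCATA, then reverse).

5'-ATACGGAATACGAAGCCCCCCAAAAGGACGGGGCTCCGAATGCGGAAAAATTGAAGTGT-3'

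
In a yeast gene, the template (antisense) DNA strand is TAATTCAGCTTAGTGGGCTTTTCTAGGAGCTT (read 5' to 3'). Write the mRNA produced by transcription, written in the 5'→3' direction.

5'-AAGCUCCUAGAAAAGCCCACUAAGCUGAAUUA-3'

The mRNA has the sequence of the coding strand (reverse complement of the template) with T→U. Reverse complement of TAATTCAGCTTAGTGGGCTTTTCTAGGAGCTT is AAGCTCCTAGAAAAGCCCACTAAGCTGAATTA; then T→U.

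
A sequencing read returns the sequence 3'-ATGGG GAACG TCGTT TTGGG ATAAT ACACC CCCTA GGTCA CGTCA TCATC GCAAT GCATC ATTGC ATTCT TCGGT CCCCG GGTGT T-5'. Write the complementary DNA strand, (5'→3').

The strand is given 3'→5', so its complement runs 5'→3' in the same left-to-right order: pair each base A↔T, G↔C.

5'-TACCCCTTGCAGCAAAACCCTATTATGTGGGGGATCCAGTGCAGTAGTAGCGTTACGTAGTAACGTAAGAAGCCAGGGGCCCACAA-3'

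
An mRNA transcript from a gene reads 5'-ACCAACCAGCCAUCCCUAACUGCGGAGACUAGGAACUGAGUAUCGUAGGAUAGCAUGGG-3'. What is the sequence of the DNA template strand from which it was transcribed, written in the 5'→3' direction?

Replace U with T to get the coding DNA strand: ACCAACCAGCCATCCCTAACTGCGGAGACTAGGAACTGAGTATCGTAGGATAGCATGGG. The template strand is its reverse complement (complement TGGTTGGTCGGTAGGGATTGACGCCTCTGATCCTTGACTCATAGCATCCTATCGTACCC, then reverse).

5'-CCCATGCTATCCTACGATACTCAGTTCCTAGTCTCCGCAGTTAGGGATGGCTGGTTGGT-3'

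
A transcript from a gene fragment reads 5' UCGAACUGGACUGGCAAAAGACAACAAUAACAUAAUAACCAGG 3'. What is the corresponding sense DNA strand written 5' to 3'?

The coding DNA strand has the same 5'→3' sequence as the mRNA with U replaced by T.

5′-TCGAACTGGACTGGCAAAAGACAACAATAACATAATAACCAGG-3′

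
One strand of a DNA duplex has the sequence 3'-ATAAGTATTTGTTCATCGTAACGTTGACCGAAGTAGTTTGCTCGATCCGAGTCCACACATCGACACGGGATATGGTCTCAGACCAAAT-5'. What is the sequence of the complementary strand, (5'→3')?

5'-TATTCATAAACAAGTAGCATTGCAACTGGCTTCATCAAACGAGCTAGGCTCAGGTGTGTAGCTGTGCCCTATACCAGAGTCTGGTTTA-3'

The strand is given 3'→5', so its complement runs 5'→3' in the same left-to-right order: pair each base A↔T, G↔C.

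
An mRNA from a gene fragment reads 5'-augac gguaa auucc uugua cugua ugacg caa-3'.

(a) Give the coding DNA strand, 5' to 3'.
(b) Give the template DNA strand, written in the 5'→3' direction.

(a) 5'-ATGACGGTAAATTCCTTGTACTGTATGACGCAA-3'
(b) 5'-TTGCGTCATACAGTACAAGGAATTTACCGTCAT-3'

(a) The coding strand matches the mRNA with U→T.
(b) The template strand is the reverse complement of the coding strand.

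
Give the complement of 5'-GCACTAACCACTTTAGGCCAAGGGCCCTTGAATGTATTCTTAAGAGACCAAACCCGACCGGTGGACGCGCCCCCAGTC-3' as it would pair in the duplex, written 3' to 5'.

3′-CGTGATTGGTGAAATCCGGTTCCCGGGAACTTACATAAGAATTCTCTGGTTTGGGCTGGCCACCTGCGCGGGGGTCAG-5′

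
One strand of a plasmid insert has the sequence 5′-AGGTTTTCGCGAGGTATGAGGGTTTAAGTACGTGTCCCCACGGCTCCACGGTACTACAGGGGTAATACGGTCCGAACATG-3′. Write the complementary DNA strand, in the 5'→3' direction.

5'-CATGTTCGGACCGTATTACCCCTGTAGTACCGTGGAGCCGTGGGGACACGTACTTAAACCCTCATACCTCGCGAAAACCT-3'

The complement of AGGTTTTCGCGAGGTATGAGGGTTTAAGTACGTGTCCCCACGGCTCCACGGTACTACAGGGGTAATACGGTCCGAACATG is TCCAAAAGCGCTCCATACTCCCAAATTCATGCACAGGGGTGCCGAGGTGCCATGATGTCCCCATTATGCCAGGCTTGTAC (A↔T, G↔C). DNA strands are antiparallel, so the complementary strand runs 3'→5'; reversing gives the 5'→3' form.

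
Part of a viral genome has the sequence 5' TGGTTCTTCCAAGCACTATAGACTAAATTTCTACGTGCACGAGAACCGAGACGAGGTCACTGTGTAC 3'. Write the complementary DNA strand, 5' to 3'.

5'-GTACACAGTGACCTCGTCTCGGTTCTCGTGCACGTAGAAATTTAGTCTATAGTGCTTGGAAGAACCA-3'

Pairing A↔T and G↔C gives ACCAAGAAGGTTCGTGATATCTGATTTAAAGATGCACGTGCTCTTGGCTCTGCTCCAGTGACACATG, running 3'→5'. Reverse for the 5'→3' convention.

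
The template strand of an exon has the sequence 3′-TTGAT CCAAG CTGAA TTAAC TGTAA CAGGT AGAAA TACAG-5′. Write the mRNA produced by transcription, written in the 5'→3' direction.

Reading the template 3'→5' as shown, RNA polymerase pairs each base (A→U, T→A, G↔C) to build mRNA 5'→3' directly.

5'-AACUAGGUUCGACUUAAUUGACAUUGUCCAUCUUUAUGUC-3'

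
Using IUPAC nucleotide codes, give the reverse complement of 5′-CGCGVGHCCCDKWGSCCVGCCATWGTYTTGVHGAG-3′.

Standard pairs A↔T, G↔C; ambiguity codes pair Y↔R, K↔M, W↔W, S↔S, D↔H, V↔B. Complement (GCGCBCDGGGHMWCSGGBCGGTAWCARAACBDCTC), then reverse for 5'→3'.

5'-CTCDBCAARACWATGGCBGGSCWMHGGGDCBCGCG-3'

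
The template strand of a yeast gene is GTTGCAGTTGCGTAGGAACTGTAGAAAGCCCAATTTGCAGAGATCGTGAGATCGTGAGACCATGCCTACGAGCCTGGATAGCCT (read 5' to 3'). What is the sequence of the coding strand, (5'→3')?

The coding strand is complementary and antiparallel to the template: take the complement (A↔T, G↔C) and reverse.

5'-AGGCTATCCAGGCTCGTAGGCATGGTCTCACGATCTCACGATCTCTGCAAATTGGGCTTTCTACAGTTCCTACGCAACTGCAAC-3'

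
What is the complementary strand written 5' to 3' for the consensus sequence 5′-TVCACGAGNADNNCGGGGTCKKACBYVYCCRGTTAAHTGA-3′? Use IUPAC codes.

5'-TCADTTAACYGGRBRVGTMMGACCCCGNNHTNCTCGTGBA-3'

Standard pairs A↔T, G↔C; ambiguity codes pair R↔Y, K↔M, B↔V, D↔H, N↔N. Complement (ABGTGCTCNTHNNGCCCCAGMMTGVRBRGGYCAATTDACT), then reverse for 5'→3'.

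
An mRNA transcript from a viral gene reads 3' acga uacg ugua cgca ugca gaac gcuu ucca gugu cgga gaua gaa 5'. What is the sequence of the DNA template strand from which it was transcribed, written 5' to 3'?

5'-TGCTATGCACATGCGTACGTCTTGCGAAAGGTCACAGCCTCTATCTT-3'

Written 5'→3' the mRNA is AAGAUAGAGGCUGUGACCUUUCGCAAGACGUACGCAUGUGCAUAGCA, so the coding DNA strand is AAGATAGAGGCTGTGACCTTTCGCAAGACGTACGCATGTGCATAGCA. The template is its reverse complement.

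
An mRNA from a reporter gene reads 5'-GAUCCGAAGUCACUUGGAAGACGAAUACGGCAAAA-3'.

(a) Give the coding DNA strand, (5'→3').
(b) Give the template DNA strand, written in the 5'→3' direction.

(a) 5'-GATCCGAAGTCACTTGGAAGACGAATACGGCAAAA-3'
(b) 5'-TTTTGCCGTATTCGTCTTCCAAGTGACTTCGGATC-3'

(a) The coding strand matches the mRNA with U→T.
(b) The template strand is the reverse complement of the coding strand.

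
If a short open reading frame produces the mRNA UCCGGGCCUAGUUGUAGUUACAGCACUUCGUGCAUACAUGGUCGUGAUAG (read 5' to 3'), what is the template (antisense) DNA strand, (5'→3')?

5'-CTATCACGACCATGTATGCACGAAGTGCTGTAACTACAACTAGGCCCGGA-3'

Replace U with T to get the coding DNA strand: TCCGGGCCTAGTTGTAGTTACAGCACTTCGTGCATACATGGTCGTGATAG. The template strand is its reverse complement (complement AGGCCCGGATCAACATCAATGTCGTGAAGCACGTATGTACCAGCACTATC, then reverse).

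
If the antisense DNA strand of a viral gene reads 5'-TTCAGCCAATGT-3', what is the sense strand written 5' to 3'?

5'-ACATTGGCTGAA-3'

The coding strand is complementary and antiparallel to the template: take the complement (A↔T, G↔C) and reverse.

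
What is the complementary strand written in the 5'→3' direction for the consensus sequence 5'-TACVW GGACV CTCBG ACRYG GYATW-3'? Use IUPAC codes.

Standard pairs A↔T, G↔C; ambiguity codes pair R↔Y, W↔W, B↔V. Complement (ATGBWCCTGBGAGVCTGYRCCRTAW), then reverse for 5'→3'.

5'-WATRCCRYGTCVGAGBGTCCWBGTA-3'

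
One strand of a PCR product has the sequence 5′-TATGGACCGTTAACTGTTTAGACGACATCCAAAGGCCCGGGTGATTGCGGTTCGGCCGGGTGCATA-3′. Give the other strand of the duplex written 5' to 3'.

5'-TATGCACCCGGCCGAACCGCAATCACCCGGGCCTTTGGATGTCGTCTAAACAGTTAACGGTCCATA-3'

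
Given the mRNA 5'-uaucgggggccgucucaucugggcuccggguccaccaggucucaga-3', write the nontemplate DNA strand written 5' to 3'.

5′-TATCGGGGGCCGTCTCATCTGGGCTCCGGGTCCACCAGGTCTCAGA-3′

The coding DNA strand has the same 5'→3' sequence as the mRNA with U replaced by T.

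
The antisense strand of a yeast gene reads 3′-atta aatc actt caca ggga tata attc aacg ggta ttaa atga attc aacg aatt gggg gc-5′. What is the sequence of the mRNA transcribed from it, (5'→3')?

Reading the template 3'→5' as shown, RNA polymerase pairs each base (A→U, T→A, G↔C) to build mRNA 5'→3' directly.

5'-UAAUUUAGUGAAGUGUCCCUAUAUUAAGUUGCCCAUAAUUUACUUAAGUUGCUUAACCCCCG-3'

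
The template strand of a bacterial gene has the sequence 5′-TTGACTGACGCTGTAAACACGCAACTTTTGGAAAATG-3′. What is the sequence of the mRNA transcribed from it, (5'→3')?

RNA polymerase reads the template 3'→5' and synthesizes mRNA 5'→3' by base-pairing (A→U, T→A, G↔C). The complement of the template is AACTGACTGCGACATTTGTGCGTTGAAAACCTTTTAC; antiparallel, so 5'→3' the coding strand is CATTTTCCAAAAGTTGCGTGTTTACAGCGTCAGTCAA. Replace T with U for the mRNA.

5'-CAUUUUCCAAAAGUUGCGUGUUUACAGCGUCAGUCAA-3'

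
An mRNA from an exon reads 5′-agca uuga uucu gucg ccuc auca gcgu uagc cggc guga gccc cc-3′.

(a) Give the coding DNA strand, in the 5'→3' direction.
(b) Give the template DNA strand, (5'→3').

(a) 5'-AGCATTGATTCTGTCGCCTCATCAGCGTTAGCCGGCGTGAGCCCCC-3'
(b) 5'-GGGGGCTCACGCCGGCTAACGCTGATGAGGCGACAGAATCAATGCT-3'

(a) The coding strand matches the mRNA with U→T.
(b) The template strand is the reverse complement of the coding strand.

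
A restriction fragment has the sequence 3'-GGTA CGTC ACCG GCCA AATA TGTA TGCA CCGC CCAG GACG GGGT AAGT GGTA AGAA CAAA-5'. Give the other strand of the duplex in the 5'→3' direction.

The strand is given 3'→5', so its complement runs 5'→3' in the same left-to-right order: pair each base A↔T, G↔C.

5′-CCATGCAGTGGCCGGTTTATACATACGTGGCGGGTCCTGCCCCATTCACCATTCTTGTTT-3′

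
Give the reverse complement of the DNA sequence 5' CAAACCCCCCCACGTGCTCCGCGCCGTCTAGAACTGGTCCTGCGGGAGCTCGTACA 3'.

5'-TGTACGAGCTCCCGCAGGACCAGTTCTAGACGGCGCGGAGCACGTGGGGGGGTTTG-3'

Reading the sequence 3'→5' and pairing each base (A↔T, G↔C) gives the reverse complement directly.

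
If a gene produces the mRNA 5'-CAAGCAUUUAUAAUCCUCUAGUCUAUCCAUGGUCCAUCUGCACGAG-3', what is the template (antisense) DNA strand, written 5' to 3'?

Replace U with T to get the coding DNA strand: CAAGCATTTATAATCCTCTAGTCTATCCATGGTCCATCTGCACGAG. The template strand is its reverse complement (complement GTTCGTAAATATTAGGAGATCAGATAGGTACCAGGTAGACGTGCTC, then reverse).

5'-CTCGTGCAGATGGACCATGGATAGACTAGAGGATTATAAATGCTTG-3'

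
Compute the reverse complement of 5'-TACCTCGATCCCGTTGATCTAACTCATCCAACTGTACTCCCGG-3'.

5'-CCGGGAGTACAGTTGGATGAGTTAGATCAACGGGATCGAGGTA-3'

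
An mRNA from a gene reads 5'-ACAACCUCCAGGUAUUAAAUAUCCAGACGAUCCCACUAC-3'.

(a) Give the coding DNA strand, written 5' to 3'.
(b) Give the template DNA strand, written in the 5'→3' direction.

(a) The coding strand matches the mRNA with U→T.
(b) The template strand is the reverse complement of the coding strand.

(a) 5'-ACAACCTCCAGGTATTAAATATCCAGACGATCCCACTAC-3'
(b) 5'-GTAGTGGGATCGTCTGGATATTTAATACCTGGAGGTTGT-3'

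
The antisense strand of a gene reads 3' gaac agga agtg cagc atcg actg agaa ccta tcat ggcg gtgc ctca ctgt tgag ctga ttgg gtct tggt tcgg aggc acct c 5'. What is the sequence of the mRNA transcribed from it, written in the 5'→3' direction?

5'-CUUGUCCUUCACGUCGUAGCUGACUCUUGGAUAGUACCGCCACGGAGUGACAACUCGACUAACCCAGAACCAAGCCUCCGUGGAG-3'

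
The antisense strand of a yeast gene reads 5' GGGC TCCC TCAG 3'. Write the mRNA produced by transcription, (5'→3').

RNA polymerase reads the template 3'→5' and synthesizes mRNA 5'→3' by base-pairing (A→U, T→A, G↔C). The complement of the template is CCCGAGGGAGTC; antiparallel, so 5'→3' the coding strand is CTGAGGGAGCCC. Replace T with U for the mRNA.

5′-CUGAGGGAGCCC-3′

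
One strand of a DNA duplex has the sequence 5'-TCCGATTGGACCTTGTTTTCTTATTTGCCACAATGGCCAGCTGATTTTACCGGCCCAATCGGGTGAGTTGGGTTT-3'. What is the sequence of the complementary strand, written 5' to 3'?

5'-AAACCCAACTCACCCGATTGGGCCGGTAAAATCAGCTGGCCATTGTGGCAAATAAGAAAACAAGGTCCAATCGGA-3'

Pairing A↔T and G↔C gives AGGCTAACCTGGAACAAAAGAATAAACGGTGTTACCGGTCGACTAAAATGGCCGGGTTAGCCCACTCAACCCAAA, running 3'→5'. Reverse for the 5'→3' convention.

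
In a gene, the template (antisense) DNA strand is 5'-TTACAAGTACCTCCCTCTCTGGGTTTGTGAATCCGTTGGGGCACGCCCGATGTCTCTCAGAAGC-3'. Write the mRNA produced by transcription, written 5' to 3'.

5'-GCUUCUGAGAGACAUCGGGCGUGCCCCAACGGAUUCACAAACCCAGAGAGGGAGGUACUUGUAA-3'

The mRNA has the sequence of the coding strand (reverse complement of the template) with T→U. Reverse complement of TTACAAGTACCTCCCTCTCTGGGTTTGTGAATCCGTTGGGGCACGCCCGATGTCTCTCAGAAGC is GCTTCTGAGAGACATCGGGCGTGCCCCAACGGATTCACAAACCCAGAGAGGGAGGTACTTGTAA; then T→U.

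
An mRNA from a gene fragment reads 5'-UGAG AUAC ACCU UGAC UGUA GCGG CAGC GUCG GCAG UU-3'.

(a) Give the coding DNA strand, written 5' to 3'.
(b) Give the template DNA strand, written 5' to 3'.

(a) The coding strand matches the mRNA with U→T.
(b) The template strand is the reverse complement of the coding strand.

(a) 5'-TGAGATACACCTTGACTGTAGCGGCAGCGTCGGCAGTT-3'
(b) 5′-AACTGCCGACGCTGCCGCTACAGTCAAGGTGTATCTCA-3′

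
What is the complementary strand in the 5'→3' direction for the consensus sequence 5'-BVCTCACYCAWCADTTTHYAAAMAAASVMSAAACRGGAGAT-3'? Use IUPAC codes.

5′-ATCTCCYGTTTSKBSTTTKTTTRDAAAHTGWTGRGTGAGBV-3′

Standard pairs A↔T, G↔C; ambiguity codes pair R↔Y, M↔K, W↔W, S↔S, B↔V, D↔H. Complement (VBGAGTGRGTWGTHAAADRTTTKTTTSBKSTTTGYCCTCTA), then reverse for 5'→3'.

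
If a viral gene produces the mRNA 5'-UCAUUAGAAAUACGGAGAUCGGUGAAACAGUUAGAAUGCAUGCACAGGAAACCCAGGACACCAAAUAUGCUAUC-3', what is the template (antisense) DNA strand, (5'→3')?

Replace U with T to get the coding DNA strand: TCATTAGAAATACGGAGATCGGTGAAACAGTTAGAATGCATGCACAGGAAACCCAGGACACCAAATATGCTATC. The template strand is its reverse complement (complement AGTAATCTTTATGCCTCTAGCCACTTTGTCAATCTTACGTACGTGTCCTTTGGGTCCTGTGGTTTATACGATAG, then reverse).

5′-GATAGCATATTTGGTGTCCTGGGTTTCCTGTGCATGCATTCTAACTGTTTCACCGATCTCCGTATTTCTAATGA-3′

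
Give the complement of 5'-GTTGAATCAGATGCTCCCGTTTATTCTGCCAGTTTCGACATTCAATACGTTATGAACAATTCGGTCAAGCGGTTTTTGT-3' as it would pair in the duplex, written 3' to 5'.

3'-CAACTTAGTCTACGAGGGCAAATAAGACGGTCAAAGCTGTAAGTTATGCAATACTTGTTAAGCCAGTTCGCCAAAAACA-5'

Base-pairing A↔T, G↔C gives the complement. The complementary strand is antiparallel, so paired with a 5'→3' strand it runs 3'→5'.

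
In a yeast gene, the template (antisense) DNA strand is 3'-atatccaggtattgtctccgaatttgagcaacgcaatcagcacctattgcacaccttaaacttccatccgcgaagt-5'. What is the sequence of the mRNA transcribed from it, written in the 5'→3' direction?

Reading the template 3'→5' as shown, RNA polymerase pairs each base (A→U, T→A, G↔C) to build mRNA 5'→3' directly.

5'-UAUAGGUCCAUAACAGAGGCUUAAACUCGUUGCGUUAGUCGUGGAUAACGUGUGGAAUUUGAAGGUAGGCGCUUCA-3'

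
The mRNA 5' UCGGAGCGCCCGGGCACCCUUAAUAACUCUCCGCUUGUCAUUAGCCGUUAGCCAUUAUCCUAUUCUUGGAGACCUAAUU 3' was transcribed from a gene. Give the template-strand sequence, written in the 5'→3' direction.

5′-AATTAGGTCTCCAAGAATAGGATAATGGCTAACGGCTAATGACAAGCGGAGAGTTATTAAGGGTGCCCGGGCGCTCCGA-3′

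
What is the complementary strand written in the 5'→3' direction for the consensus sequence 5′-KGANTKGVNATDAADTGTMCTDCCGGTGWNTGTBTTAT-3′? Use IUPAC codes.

5'-ATAAVACANWCACCGGHAGKACAHTTHATNBCMANTCM-3'

Standard pairs A↔T, G↔C; ambiguity codes pair M↔K, W↔W, B↔V, D↔H, N↔N. Complement (MCTNAMCBNTAHTTHACAKGAHGGCCACWNACAVAATA), then reverse for 5'→3'.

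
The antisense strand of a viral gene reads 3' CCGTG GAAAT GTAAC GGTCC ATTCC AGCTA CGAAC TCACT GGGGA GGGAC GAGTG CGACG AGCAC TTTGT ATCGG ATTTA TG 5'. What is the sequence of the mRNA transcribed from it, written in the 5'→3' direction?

Reading the template 3'→5' as shown, RNA polymerase pairs each base (A→U, T→A, G↔C) to build mRNA 5'→3' directly.

5'-GGCACCUUUACAUUGCCAGGUAAGGUCGAUGCUUGAGUGACCCCUCCCUGCUCACGCUGCUCGUGAAACAUAGCCUAAAUAC-3'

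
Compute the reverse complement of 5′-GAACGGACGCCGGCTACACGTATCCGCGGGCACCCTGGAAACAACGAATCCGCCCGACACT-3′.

5'-AGTGTCGGGCGGATTCGTTGTTTCCAGGGTGCCCGCGGATACGTGTAGCCGGCGTCCGTTC-3'

Reading the sequence 3'→5' and pairing each base (A↔T, G↔C) gives the reverse complement directly.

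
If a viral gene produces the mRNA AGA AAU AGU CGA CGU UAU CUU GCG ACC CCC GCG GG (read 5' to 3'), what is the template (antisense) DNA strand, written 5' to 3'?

Replace U with T to get the coding DNA strand: AGAAATAGTCGACGTTATCTTGCGACCCCCGCGGG. The template strand is its reverse complement (complement TCTTTATCAGCTGCAATAGAACGCTGGGGGCGCCC, then reverse).

5'-CCCGCGGGGGTCGCAAGATAACGTCGACTATTTCT-3'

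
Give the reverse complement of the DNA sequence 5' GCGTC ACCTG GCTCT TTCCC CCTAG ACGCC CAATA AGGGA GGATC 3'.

Reading the sequence 3'→5' and pairing each base (A↔T, G↔C) gives the reverse complement directly.

5'-GATCCTCCCTTATTGGGCGTCTAGGGGGAAAGAGCCAGGTGACGC-3'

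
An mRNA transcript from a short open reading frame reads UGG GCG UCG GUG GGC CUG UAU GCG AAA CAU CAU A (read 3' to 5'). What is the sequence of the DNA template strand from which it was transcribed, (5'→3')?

Written 5'→3' the mRNA is AUACUACAAAGCGUAUGUCCGGGUGGCUGCGGGU, so the coding DNA strand is ATACTACAAAGCGTATGTCCGGGTGGCTGCGGGT. The template is its reverse complement.

5'-ACCCGCAGCCACCCGGACATACGCTTTGTAGTAT-3'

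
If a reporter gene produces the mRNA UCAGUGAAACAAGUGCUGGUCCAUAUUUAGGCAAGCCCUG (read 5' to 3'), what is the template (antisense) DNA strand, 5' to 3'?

Replace U with T to get the coding DNA strand: TCAGTGAAACAAGTGCTGGTCCATATTTAGGCAAGCCCTG. The template strand is its reverse complement (complement AGTCACTTTGTTCACGACCAGGTATAAATCCGTTCGGGAC, then reverse).

5′-CAGGGCTTGCCTAAATATGGACCAGCACTTGTTTCACTGA-3′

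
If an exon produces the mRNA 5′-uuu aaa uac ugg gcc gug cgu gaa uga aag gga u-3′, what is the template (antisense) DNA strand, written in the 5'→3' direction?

5'-ATCCCTTTCATTCACGCACGGCCCAGTATTTAAA-3'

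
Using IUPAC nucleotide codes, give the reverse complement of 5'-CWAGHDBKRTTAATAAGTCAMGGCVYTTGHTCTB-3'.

Standard pairs A↔T, G↔C; ambiguity codes pair R↔Y, M↔K, W↔W, B↔V, D↔H. Complement (GWTCDHVMYAATTATTCAGTKCCGBRAACDAGAV), then reverse for 5'→3'.

5'-VAGADCAARBGCCKTGACTTATTAAYMVHDCTWG-3'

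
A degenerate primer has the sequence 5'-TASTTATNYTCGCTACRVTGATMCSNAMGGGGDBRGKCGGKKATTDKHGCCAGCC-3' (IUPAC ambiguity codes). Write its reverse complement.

5′-GGCTGGCDMHAATMMCCGMCYVHCCCCKTNSGKATCABYGTAGCGARNATAASTA-3′

Standard pairs A↔T, G↔C; ambiguity codes pair R↔Y, M↔K, S↔S, B↔V, D↔H, N↔N. Complement (ATSAATANRAGCGATGYBACTAKGSNTKCCCCHVYCMGCCMMTAAHMDCGGTCGG), then reverse for 5'→3'.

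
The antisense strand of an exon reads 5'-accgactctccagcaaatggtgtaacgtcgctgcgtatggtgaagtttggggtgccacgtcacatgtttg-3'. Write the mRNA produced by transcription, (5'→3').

5'-CAAACAUGUGACGUGGCACCCCAAACUUCACCAUACGCAGCGACGUUACACCAUUUGCUGGAGAGUCGGU-3'

RNA polymerase reads the template 3'→5' and synthesizes mRNA 5'→3' by base-pairing (A→U, T→A, G↔C). The complement of the template is TGGCTGAGAGGTCGTTTACCACATTGCAGCGACGCATACCACTTCAAACCCCACGGTGCAGTGTACAAAC; antiparallel, so 5'→3' the coding strand is CAAACATGTGACGTGGCACCCCAAACTTCACCATACGCAGCGACGTTACACCATTTGCTGGAGAGTCGGT. Replace T with U for the mRNA.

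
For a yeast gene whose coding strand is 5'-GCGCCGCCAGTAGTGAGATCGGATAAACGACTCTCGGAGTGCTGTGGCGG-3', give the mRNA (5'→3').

The mRNA is synthesized from the template strand, so it matches the coding strand with T replaced by U.

5'-GCGCCGCCAGUAGUGAGAUCGGAUAAACGACUCUCGGAGUGCUGUGGCGG-3'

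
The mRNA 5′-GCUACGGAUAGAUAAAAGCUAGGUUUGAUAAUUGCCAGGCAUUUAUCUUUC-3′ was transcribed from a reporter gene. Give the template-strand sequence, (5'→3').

5′-GAAAGATAAATGCCTGGCAATTATCAAACCTAGCTTTTATCTATCCGTAGC-3′

Replace U with T to get the coding DNA strand: GCTACGGATAGATAAAAGCTAGGTTTGATAATTGCCAGGCATTTATCTTTC. The template strand is its reverse complement (complement CGATGCCTATCTATTTTCGATCCAAACTATTAACGGTCCGTAAATAGAAAG, then reverse).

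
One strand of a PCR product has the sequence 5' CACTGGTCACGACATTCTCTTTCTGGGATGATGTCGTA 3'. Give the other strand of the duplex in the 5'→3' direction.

5'-TACGACATCATCCCAGAAAGAGAATGTCGTGACCAGTG-3'

Pairing A↔T and G↔C gives GTGACCAGTGCTGTAAGAGAAAGACCCTACTACAGCAT, running 3'→5'. Reverse for the 5'→3' convention.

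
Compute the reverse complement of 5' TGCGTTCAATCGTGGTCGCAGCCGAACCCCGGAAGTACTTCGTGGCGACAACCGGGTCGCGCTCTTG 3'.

5′-CAAGAGCGCGACCCGGTTGTCGCCACGAAGTACTTCCGGGGTTCGGCTGCGACCACGATTGAACGCA-3′

Complement each base (A↔T, G↔C): ACGCAAGTTAGCACCAGCGTCGGCTTGGGGCCTTCATGAAGCACCGCTGTTGGCCCAGCGCGAGAAC. Then reverse.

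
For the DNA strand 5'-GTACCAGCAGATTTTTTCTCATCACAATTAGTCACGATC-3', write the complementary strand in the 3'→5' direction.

3'-CATGGTCGTCTAAAAAAGAGTAGTGTTAATCAGTGCTAG-5'

Base-pairing A↔T, G↔C gives the complement. The complementary strand is antiparallel, so paired with a 5'→3' strand it runs 3'→5'.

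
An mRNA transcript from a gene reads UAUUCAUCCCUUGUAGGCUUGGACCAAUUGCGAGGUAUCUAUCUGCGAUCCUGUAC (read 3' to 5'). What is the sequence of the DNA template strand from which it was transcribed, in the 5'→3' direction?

Written 5'→3' the mRNA is CAUGUCCUAGCGUCUAUCUAUGGAGCGUUAACCAGGUUCGGAUGUUCCCUACUUAU, so the coding DNA strand is CATGTCCTAGCGTCTATCTATGGAGCGTTAACCAGGTTCGGATGTTCCCTACTTAT. The template is its reverse complement.

5'-ATAAGTAGGGAACATCCGAACCTGGTTAACGCTCCATAGATAGACGCTAGGACATG-3'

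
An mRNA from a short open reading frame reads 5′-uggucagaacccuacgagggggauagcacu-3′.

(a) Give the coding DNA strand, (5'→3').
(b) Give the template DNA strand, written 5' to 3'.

(a) 5'-TGGTCAGAACCCTACGAGGGGGATAGCACT-3'
(b) 5'-AGTGCTATCCCCCTCGTAGGGTTCTGACCA-3'

(a) The coding strand matches the mRNA with U→T.
(b) The template strand is the reverse complement of the coding strand.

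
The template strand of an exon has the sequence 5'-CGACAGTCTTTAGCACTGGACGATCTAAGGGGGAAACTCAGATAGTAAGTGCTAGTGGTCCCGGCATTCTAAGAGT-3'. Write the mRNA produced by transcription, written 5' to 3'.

5′-ACUCUUAGAAUGCCGGGACCACUAGCACUUACUAUCUGAGUUUCCCCCUUAGAUCGUCCAGUGCUAAAGACUGUCG-3′

RNA polymerase reads the template 3'→5' and synthesizes mRNA 5'→3' by base-pairing (A→U, T→A, G↔C). The complement of the template is GCTGTCAGAAATCGTGACCTGCTAGATTCCCCCTTTGAGTCTATCATTCACGATCACCAGGGCCGTAAGATTCTCA; antiparallel, so 5'→3' the coding strand is ACTCTTAGAATGCCGGGACCACTAGCACTTACTATCTGAGTTTCCCCCTTAGATCGTCCAGTGCTAAAGACTGTCG. Replace T with U for the mRNA.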